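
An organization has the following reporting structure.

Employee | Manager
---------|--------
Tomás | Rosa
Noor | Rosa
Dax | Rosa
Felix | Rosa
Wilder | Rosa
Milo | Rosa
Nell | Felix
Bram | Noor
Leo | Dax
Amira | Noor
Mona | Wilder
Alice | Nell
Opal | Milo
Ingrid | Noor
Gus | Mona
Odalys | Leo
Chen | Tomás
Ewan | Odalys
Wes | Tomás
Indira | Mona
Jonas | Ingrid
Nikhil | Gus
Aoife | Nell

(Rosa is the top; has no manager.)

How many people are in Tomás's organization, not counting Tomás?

2

Tomás directly manages Chen, Wes. Chen has no reports. Wes has no reports. So Tomás's organization is 2 direct reports plus everyone under them: 1 + 1 = 2.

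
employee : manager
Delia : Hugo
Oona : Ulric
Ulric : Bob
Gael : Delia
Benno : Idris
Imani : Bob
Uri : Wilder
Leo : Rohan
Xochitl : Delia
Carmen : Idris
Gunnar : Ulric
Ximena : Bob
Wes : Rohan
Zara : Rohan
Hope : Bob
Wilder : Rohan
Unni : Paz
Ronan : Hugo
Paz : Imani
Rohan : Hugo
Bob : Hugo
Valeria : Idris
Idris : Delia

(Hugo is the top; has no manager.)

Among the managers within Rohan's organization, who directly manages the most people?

Direct-report counts within Rohan's organization: Rohan has 4; Wilder has 1. The largest is 4, held by Rohan.

Rohan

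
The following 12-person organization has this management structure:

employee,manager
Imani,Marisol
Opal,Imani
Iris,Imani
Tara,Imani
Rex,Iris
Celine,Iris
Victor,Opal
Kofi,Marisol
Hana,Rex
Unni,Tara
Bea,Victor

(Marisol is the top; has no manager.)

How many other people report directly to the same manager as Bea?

0

Bea reports to Victor, and Victor has no other direct reports. Bea has 0 peers.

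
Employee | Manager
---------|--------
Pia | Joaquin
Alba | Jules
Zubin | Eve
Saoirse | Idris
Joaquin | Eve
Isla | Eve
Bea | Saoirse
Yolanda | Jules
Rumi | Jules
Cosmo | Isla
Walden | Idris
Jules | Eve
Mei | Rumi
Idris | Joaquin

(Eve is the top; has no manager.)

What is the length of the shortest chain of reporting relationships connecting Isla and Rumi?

3

Isla is 1 level below Eve, and Rumi is 2 levels below Eve (their lowest common manager). The shortest path runs up from Isla to Eve and back down to Rumi: 1 + 2 = 3 links.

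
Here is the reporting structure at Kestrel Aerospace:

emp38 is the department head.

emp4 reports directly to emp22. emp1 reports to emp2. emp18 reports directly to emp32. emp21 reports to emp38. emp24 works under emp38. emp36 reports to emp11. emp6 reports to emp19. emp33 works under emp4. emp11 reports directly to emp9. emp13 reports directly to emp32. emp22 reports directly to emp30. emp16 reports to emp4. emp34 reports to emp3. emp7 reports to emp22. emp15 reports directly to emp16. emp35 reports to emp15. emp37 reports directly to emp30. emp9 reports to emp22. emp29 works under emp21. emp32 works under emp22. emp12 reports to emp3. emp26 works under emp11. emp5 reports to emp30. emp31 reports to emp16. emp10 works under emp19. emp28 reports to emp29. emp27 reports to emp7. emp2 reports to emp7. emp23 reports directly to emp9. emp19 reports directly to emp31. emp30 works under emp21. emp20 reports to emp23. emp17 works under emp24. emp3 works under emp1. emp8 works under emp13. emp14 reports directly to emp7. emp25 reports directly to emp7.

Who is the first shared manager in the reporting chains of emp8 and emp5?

emp8's chain of managers is emp13, emp32, emp22, emp30, emp21, emp38. emp5's chain of managers is emp30, emp21, emp38. The first manager that appears in both chains is emp30.

emp30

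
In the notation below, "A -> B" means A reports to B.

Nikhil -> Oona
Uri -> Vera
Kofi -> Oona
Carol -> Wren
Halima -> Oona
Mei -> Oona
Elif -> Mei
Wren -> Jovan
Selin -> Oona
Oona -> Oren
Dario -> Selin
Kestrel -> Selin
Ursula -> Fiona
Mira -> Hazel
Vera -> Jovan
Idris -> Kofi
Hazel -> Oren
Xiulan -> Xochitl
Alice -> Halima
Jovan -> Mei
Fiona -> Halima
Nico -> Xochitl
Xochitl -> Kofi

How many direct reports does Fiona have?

Fiona directly manages Ursula. That is 1 direct report.

1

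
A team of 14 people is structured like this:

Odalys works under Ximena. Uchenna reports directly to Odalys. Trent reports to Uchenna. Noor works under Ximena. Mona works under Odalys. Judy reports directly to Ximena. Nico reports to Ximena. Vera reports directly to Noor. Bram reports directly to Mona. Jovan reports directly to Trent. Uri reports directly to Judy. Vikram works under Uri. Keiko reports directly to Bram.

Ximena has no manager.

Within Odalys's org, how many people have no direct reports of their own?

The people in Odalys's organization with no one reporting to them are Keiko, Jovan. That is 2.

2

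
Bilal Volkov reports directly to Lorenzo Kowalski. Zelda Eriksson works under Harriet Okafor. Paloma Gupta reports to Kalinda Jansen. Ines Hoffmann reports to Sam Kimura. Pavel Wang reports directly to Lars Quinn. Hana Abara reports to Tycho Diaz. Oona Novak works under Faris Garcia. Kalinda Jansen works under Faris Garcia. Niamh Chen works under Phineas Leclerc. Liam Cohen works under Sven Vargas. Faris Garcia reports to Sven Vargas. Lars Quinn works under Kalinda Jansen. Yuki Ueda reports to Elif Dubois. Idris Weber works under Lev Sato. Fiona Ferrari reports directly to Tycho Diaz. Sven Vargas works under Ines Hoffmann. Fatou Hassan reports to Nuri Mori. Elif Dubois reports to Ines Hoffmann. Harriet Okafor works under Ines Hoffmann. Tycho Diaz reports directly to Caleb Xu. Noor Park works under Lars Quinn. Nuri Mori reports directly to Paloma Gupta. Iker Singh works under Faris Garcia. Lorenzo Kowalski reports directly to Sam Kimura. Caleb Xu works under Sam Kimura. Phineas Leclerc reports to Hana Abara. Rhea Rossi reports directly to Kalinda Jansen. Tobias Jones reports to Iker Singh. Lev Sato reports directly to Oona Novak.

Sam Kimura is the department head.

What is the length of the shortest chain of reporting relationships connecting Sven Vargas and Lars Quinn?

Lars Quinn is in Sven Vargas's organization: the chain from Lars Quinn up to Sven Vargas is Lars Quinn → Kalinda Jansen → Faris Garcia → Sven Vargas, which is 3 links.

3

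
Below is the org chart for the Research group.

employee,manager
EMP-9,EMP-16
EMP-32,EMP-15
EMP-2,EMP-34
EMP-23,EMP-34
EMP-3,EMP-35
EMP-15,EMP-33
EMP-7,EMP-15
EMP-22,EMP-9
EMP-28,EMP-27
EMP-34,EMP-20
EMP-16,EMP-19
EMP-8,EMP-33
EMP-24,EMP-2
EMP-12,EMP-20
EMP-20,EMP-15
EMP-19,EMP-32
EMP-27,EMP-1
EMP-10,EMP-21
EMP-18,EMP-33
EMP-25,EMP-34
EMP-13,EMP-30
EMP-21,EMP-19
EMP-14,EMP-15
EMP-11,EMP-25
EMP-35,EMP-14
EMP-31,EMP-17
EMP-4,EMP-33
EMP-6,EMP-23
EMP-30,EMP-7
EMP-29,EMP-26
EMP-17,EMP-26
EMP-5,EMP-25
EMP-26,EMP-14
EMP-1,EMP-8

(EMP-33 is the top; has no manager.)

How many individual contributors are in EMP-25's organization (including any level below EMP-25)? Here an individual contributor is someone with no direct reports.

2

The people in EMP-25's organization with no one reporting to them are EMP-5, EMP-11. That is 2.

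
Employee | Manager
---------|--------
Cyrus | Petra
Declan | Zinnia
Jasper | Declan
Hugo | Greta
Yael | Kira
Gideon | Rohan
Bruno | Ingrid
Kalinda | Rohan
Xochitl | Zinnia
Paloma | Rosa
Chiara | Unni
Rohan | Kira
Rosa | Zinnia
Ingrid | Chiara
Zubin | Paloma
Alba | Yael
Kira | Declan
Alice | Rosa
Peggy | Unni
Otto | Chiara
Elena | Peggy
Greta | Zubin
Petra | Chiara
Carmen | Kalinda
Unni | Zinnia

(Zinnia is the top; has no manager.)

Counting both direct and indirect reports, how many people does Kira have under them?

6

Kira directly manages Rohan, Yael. Under Rohan: Kalinda, Carmen, Gideon (3). Under Yael: Alba (1). So Kira's organization is 2 direct reports plus everyone under them: 4 + 2 = 6.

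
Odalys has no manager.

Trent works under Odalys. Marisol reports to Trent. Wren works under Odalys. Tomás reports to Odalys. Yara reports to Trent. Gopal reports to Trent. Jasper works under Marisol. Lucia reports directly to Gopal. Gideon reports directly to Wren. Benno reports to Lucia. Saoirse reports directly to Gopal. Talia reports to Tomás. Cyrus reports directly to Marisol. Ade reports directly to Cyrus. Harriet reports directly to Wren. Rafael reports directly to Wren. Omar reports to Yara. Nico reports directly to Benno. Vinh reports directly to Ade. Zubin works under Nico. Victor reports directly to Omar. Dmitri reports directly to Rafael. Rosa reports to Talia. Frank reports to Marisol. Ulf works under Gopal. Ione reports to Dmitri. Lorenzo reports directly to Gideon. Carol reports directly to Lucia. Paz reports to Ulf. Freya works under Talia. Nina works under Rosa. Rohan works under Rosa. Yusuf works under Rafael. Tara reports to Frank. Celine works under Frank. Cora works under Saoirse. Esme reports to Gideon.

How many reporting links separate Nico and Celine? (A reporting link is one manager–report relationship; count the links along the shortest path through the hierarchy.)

Nico is 4 levels below Trent, and Celine is 3 levels below Trent (their lowest common manager). The shortest path runs up from Nico to Trent and back down to Celine: 4 + 3 = 7 links.

7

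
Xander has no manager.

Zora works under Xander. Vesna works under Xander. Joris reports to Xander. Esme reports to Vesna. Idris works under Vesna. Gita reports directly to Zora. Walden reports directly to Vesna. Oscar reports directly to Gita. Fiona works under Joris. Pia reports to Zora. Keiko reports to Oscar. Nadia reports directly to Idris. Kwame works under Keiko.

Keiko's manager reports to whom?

Keiko reports to Oscar, and Oscar reports to Gita. So Keiko's skip-level manager is Gita.

Gita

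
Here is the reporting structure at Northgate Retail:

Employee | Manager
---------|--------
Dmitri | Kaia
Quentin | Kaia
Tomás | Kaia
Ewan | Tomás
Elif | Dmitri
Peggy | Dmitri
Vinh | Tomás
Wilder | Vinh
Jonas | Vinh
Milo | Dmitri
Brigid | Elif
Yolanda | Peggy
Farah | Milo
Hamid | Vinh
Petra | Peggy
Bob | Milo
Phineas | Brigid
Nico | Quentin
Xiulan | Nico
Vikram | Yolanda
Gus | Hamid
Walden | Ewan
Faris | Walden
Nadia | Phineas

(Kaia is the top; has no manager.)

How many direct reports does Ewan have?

Ewan directly manages Walden. That is 1 direct report.

1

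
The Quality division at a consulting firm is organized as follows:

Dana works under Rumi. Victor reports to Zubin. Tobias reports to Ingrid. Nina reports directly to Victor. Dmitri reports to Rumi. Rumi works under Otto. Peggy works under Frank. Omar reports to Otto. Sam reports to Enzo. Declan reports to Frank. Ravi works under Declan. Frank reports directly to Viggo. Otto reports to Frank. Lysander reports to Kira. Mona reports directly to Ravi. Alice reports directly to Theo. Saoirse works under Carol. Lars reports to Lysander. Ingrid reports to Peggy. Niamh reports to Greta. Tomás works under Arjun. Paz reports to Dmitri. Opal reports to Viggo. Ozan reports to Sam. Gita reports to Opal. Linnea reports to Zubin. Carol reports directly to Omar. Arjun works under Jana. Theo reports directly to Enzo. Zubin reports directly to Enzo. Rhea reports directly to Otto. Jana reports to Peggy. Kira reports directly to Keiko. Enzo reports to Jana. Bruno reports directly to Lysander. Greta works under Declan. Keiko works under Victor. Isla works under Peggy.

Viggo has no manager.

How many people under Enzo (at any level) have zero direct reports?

The people in Enzo's organization with no one reporting to them are Ozan, Alice, Linnea, Nina, Lars, Bruno. That is 6.

6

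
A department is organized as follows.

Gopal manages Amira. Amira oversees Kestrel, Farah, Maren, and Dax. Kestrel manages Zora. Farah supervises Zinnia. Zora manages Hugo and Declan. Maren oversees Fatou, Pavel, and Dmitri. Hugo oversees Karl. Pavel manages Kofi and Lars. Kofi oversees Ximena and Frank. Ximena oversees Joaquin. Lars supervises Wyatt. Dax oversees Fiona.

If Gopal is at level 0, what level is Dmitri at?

3

Chain from Dmitri up to Gopal: Dmitri → Maren → Amira → Gopal. That is 3 steps up, so Dmitri is 3 levels below Gopal.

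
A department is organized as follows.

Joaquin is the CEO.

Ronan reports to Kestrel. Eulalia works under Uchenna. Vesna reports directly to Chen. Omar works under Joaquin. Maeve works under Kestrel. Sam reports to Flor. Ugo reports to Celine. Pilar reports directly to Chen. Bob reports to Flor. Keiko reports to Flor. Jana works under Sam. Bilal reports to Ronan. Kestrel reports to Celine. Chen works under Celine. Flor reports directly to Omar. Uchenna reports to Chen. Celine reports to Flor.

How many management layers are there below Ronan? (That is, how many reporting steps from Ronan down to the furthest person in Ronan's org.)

The longest chain under Ronan runs Ronan → Bilal, which is 1 level below Ronan.

1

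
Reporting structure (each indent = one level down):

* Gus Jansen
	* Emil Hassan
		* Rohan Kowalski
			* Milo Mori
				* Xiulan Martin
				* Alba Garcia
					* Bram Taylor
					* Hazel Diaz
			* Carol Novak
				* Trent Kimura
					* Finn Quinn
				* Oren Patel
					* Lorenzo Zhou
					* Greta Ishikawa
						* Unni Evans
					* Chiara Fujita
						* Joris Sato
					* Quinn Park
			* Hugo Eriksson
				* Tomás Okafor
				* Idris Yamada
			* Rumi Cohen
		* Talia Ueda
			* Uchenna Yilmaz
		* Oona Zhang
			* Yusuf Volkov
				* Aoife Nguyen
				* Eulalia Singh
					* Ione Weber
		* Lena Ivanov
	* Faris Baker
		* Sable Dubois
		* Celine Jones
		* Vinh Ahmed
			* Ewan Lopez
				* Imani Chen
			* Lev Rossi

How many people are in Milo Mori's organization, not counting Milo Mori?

Milo Mori directly manages Xiulan Martin, Alba Garcia. Xiulan Martin has no reports. Under Alba Garcia: Hazel Diaz, Bram Taylor (2). So Milo Mori's organization is 2 direct reports plus everyone under them: 1 + 3 = 4.

4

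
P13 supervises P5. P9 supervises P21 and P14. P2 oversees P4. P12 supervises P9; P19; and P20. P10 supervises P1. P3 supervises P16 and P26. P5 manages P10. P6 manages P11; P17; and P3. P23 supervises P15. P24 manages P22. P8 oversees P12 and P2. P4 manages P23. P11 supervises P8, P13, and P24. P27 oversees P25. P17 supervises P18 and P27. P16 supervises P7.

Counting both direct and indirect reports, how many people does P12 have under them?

5

P12 directly manages P9, P19, P20. Under P9: P14, P21 (2). P19 has no reports. P20 has no reports. So P12's organization is 3 direct reports plus everyone under them: 3 + 1 + 1 = 5.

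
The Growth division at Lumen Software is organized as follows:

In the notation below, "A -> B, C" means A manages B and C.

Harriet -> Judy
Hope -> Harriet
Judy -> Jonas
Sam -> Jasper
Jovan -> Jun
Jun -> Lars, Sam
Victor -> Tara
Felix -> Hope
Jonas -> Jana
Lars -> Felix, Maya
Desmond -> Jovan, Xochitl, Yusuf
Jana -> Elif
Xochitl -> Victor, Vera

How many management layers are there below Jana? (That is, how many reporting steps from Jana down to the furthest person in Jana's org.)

The longest chain under Jana runs Jana → Elif, which is 1 level below Jana.

1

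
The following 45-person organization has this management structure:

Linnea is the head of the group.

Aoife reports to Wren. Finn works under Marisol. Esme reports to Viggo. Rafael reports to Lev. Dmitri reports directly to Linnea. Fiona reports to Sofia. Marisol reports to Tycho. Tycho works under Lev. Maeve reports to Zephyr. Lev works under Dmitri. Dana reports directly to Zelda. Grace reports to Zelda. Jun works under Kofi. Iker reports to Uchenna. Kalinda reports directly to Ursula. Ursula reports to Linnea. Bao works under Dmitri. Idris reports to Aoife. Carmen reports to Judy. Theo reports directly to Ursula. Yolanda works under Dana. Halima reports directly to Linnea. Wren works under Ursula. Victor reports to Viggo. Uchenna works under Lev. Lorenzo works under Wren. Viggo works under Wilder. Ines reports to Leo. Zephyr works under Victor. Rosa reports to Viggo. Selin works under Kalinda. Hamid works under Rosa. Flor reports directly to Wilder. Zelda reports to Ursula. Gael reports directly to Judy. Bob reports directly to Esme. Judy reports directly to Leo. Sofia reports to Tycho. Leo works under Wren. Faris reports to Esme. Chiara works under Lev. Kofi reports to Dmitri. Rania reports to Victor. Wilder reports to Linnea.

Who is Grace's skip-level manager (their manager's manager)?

Ursula

Grace reports to Zelda, and Zelda reports to Ursula. So Grace's skip-level manager is Ursula.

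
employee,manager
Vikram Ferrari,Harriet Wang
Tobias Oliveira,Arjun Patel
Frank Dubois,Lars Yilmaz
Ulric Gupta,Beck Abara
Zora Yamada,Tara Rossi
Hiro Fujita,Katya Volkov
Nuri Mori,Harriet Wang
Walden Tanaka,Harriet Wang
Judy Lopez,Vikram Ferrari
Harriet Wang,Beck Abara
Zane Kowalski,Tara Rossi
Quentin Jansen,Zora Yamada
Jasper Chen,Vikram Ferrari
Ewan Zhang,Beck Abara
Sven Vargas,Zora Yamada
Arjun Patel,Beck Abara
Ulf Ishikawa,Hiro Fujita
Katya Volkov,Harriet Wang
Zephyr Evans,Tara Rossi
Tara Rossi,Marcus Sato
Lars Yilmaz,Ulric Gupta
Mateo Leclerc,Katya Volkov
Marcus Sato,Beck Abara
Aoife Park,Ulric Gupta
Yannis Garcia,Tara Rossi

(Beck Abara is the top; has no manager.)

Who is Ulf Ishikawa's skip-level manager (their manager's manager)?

Katya Volkov

Ulf Ishikawa reports to Hiro Fujita, and Hiro Fujita reports to Katya Volkov. So Ulf Ishikawa's skip-level manager is Katya Volkov.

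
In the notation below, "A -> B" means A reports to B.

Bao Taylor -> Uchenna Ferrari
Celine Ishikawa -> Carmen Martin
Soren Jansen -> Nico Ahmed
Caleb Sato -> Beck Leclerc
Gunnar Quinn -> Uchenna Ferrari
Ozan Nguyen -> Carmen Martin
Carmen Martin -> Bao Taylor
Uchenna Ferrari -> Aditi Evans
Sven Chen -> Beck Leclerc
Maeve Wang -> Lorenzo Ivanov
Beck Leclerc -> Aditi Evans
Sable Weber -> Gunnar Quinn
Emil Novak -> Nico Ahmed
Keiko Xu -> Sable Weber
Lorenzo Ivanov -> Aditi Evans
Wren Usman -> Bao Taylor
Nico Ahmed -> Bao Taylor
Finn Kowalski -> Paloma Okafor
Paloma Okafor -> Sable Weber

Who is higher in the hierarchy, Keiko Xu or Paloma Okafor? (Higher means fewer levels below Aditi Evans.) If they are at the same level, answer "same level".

same level

Both Keiko Xu and Paloma Okafor are 4 levels below Aditi Evans.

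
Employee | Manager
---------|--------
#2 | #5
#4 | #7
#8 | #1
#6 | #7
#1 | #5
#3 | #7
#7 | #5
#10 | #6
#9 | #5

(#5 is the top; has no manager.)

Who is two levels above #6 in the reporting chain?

#5

#6 reports to #7, and #7 reports to #5. So #6's skip-level manager is #5.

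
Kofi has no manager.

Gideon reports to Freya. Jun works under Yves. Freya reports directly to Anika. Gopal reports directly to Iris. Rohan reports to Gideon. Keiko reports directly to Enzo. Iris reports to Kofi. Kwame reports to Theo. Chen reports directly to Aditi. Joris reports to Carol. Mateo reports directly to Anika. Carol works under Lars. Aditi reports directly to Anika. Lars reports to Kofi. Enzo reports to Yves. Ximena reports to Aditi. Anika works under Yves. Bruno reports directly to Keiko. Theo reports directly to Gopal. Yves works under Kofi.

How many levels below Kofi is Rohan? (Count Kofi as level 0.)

5

Chain from Rohan up to Kofi: Rohan → Gideon → Freya → Anika → Yves → Kofi. That is 5 steps up, so Rohan is 5 levels below Kofi.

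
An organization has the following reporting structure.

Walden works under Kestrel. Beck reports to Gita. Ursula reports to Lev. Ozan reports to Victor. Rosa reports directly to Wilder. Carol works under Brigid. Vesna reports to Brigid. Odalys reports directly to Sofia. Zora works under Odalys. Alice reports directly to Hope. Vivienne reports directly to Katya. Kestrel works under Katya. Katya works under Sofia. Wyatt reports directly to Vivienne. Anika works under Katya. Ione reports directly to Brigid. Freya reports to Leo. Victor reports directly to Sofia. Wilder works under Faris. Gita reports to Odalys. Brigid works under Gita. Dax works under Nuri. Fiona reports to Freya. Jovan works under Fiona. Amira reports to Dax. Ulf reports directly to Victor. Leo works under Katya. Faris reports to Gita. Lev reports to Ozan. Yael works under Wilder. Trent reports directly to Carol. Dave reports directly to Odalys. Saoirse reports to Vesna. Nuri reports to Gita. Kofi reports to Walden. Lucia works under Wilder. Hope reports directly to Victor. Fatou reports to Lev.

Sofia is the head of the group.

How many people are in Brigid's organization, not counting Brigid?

Brigid directly manages Carol, Vesna, Ione. Under Carol: Trent (1). Under Vesna: Saoirse (1). Ione has no reports. So Brigid's organization is 3 direct reports plus everyone under them: 2 + 2 + 1 = 5.

5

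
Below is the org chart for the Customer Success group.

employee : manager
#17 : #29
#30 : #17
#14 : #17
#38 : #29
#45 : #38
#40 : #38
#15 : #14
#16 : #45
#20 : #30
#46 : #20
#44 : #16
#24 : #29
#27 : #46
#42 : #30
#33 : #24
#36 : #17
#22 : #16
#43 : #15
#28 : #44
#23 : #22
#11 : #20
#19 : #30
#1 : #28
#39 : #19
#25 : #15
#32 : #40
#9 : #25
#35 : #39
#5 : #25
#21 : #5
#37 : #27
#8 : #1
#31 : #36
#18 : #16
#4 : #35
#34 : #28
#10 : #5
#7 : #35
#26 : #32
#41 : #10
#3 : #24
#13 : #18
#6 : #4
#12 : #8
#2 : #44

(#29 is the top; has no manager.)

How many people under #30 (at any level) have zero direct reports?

5

The people in #30's organization with no one reporting to them are #7, #6, #42, #11, #37. That is 5.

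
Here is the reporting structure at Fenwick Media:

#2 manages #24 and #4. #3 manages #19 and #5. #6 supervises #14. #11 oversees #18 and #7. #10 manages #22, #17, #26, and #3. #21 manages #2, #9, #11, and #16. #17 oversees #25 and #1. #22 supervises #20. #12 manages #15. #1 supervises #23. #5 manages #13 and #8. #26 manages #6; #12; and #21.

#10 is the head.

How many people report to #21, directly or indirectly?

8

#21 directly manages #2, #9, #11, #16. Under #2: #4, #24 (2). #9 has no reports. Under #11: #7, #18 (2). #16 has no reports. So #21's organization is 4 direct reports plus everyone under them: 3 + 1 + 3 + 1 = 8.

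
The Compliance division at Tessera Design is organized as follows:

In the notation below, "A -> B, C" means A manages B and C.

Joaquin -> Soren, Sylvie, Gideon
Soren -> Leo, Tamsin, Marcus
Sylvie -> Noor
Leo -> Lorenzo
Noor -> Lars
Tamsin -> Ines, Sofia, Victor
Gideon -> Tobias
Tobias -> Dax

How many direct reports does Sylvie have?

Sylvie directly manages Noor. That is 1 direct report.

1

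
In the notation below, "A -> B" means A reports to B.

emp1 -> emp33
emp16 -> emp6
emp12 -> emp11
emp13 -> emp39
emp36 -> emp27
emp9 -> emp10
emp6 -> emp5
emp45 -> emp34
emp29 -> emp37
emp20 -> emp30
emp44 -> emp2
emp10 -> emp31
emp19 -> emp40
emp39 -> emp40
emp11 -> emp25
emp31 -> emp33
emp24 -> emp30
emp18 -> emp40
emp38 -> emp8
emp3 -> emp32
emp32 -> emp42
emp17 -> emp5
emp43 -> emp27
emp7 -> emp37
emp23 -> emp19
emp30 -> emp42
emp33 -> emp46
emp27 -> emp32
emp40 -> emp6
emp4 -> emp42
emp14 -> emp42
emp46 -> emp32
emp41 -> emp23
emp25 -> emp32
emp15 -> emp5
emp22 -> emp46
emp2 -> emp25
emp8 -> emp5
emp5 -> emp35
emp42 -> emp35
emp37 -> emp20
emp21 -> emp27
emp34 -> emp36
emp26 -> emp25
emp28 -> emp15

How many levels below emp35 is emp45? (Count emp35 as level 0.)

6

Chain from emp45 up to emp35: emp45 → emp34 → emp36 → emp27 → emp32 → emp42 → emp35. That is 6 steps up, so emp45 is 6 levels below emp35.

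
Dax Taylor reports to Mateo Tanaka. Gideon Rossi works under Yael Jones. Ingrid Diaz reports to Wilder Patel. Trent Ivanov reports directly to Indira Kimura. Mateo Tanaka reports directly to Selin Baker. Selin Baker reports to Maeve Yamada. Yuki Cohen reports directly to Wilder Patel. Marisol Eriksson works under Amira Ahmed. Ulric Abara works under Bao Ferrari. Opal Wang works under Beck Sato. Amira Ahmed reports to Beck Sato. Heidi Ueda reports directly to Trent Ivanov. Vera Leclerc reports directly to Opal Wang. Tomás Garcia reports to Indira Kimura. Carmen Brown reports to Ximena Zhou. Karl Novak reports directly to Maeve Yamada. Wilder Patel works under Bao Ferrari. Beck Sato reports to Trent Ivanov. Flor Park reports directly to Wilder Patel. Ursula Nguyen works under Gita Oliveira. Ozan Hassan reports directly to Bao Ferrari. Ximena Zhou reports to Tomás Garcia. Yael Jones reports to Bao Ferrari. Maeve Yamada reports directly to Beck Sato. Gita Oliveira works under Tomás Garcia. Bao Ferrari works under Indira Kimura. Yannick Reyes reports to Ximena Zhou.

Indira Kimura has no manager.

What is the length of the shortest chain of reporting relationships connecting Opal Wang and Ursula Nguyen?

Opal Wang is 3 levels below Indira Kimura, and Ursula Nguyen is 3 levels below Indira Kimura (their lowest common manager). The shortest path runs up from Opal Wang to Indira Kimura and back down to Ursula Nguyen: 3 + 3 = 6 links.

6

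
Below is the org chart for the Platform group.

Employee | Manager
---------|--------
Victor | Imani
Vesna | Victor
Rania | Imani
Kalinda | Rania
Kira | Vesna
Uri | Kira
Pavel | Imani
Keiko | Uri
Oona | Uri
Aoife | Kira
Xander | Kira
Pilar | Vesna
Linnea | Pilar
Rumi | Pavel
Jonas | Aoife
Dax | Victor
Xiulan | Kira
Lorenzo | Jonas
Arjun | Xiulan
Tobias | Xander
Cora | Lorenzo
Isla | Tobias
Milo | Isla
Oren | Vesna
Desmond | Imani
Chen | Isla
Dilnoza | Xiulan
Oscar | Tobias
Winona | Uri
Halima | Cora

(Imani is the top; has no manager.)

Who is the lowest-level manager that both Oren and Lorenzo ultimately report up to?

Oren's chain of managers is Vesna, Victor, Imani. Lorenzo's chain of managers is Jonas, Aoife, Kira, Vesna, Victor, Imani. The first manager that appears in both chains is Vesna.

Vesna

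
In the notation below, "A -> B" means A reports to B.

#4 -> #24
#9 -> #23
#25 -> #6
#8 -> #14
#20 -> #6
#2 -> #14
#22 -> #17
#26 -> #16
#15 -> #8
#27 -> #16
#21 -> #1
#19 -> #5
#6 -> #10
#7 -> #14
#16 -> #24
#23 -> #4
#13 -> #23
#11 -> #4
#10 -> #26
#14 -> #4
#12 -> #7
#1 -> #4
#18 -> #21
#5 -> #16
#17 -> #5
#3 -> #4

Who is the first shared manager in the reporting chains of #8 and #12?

#14

#8's chain of managers is #14, #4, #24. #12's chain of managers is #7, #14, #4, #24. The first manager that appears in both chains is #14.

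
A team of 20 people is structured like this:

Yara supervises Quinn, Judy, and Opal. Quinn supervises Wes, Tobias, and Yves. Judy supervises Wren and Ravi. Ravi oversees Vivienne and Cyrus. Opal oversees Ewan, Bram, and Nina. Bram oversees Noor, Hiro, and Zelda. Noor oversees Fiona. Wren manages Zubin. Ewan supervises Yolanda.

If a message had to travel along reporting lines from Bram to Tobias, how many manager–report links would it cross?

Bram is 2 levels below Yara, and Tobias is 2 levels below Yara (their lowest common manager). The shortest path runs up from Bram to Yara and back down to Tobias: 2 + 2 = 4 links.

4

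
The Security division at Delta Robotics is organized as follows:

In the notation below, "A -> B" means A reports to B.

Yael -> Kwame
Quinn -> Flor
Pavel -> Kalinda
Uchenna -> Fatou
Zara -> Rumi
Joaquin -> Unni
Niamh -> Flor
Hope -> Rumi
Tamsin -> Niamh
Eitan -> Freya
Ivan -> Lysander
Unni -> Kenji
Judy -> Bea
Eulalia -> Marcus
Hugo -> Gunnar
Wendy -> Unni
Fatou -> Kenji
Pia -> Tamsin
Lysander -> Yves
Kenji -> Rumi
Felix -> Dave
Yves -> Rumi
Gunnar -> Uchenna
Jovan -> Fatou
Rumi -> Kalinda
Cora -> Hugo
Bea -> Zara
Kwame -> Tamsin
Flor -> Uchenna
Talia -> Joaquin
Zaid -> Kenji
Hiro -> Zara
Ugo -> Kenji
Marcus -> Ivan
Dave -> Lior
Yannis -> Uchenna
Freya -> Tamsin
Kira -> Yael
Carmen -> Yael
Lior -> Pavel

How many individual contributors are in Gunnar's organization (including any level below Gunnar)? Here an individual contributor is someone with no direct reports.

1

The only person in Gunnar's organization with no one reporting to them is Cora. That is 1.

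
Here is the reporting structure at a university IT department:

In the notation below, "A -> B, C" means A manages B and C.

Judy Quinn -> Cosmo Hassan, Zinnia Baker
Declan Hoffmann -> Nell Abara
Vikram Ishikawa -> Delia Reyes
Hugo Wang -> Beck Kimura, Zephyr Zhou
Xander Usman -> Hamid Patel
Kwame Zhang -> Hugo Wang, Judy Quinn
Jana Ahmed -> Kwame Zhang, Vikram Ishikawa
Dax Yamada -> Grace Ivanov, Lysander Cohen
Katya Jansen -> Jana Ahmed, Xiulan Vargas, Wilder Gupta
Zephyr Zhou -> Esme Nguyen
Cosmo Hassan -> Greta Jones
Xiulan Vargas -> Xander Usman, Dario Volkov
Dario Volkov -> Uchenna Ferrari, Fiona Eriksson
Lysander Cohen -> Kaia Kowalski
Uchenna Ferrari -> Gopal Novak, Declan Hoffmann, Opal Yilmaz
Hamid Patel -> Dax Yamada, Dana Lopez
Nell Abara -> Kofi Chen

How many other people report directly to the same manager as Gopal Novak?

2

Gopal Novak reports to Uchenna Ferrari. Uchenna Ferrari's other direct reports are Declan Hoffmann, Opal Yilmaz — 2 peers.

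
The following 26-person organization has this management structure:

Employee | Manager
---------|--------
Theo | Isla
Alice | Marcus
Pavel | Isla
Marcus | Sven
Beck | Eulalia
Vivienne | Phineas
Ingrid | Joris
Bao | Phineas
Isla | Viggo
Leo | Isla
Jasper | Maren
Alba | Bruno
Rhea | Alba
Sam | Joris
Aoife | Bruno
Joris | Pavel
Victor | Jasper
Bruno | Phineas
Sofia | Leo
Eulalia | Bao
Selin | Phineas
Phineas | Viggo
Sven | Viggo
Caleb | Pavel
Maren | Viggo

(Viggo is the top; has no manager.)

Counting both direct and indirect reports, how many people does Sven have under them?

Sven directly manages Marcus. Under Marcus: Alice (1). That's 2 in total.

2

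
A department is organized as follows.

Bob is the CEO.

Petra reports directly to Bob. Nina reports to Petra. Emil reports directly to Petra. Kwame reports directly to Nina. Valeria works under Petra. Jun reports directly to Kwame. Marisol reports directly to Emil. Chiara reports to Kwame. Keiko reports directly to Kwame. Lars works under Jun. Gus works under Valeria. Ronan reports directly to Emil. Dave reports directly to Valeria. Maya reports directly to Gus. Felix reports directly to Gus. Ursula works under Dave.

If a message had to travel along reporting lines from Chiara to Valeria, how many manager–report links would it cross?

4

Chiara is 3 levels below Petra, and Valeria is 1 level below Petra (their lowest common manager). The shortest path runs up from Chiara to Petra and back down to Valeria: 3 + 1 = 4 links.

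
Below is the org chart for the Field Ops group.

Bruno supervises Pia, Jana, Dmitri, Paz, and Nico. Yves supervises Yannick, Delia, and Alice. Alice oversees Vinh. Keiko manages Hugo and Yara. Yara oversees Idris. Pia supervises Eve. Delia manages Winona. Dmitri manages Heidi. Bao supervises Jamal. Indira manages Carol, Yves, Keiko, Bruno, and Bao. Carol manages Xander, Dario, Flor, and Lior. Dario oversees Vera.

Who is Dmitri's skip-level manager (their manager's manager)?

Dmitri reports to Bruno, and Bruno reports to Indira. So Dmitri's skip-level manager is Indira.

Indira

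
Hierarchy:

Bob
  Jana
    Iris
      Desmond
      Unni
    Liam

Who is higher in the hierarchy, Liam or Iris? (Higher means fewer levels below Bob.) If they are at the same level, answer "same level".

same level

Both Liam and Iris are 2 levels below Bob.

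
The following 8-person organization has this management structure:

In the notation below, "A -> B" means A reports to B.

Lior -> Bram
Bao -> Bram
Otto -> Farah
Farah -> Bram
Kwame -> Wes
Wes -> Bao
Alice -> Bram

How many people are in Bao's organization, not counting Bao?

Bao directly manages Wes. Under Wes: Kwame (1). That's 2 in total.

2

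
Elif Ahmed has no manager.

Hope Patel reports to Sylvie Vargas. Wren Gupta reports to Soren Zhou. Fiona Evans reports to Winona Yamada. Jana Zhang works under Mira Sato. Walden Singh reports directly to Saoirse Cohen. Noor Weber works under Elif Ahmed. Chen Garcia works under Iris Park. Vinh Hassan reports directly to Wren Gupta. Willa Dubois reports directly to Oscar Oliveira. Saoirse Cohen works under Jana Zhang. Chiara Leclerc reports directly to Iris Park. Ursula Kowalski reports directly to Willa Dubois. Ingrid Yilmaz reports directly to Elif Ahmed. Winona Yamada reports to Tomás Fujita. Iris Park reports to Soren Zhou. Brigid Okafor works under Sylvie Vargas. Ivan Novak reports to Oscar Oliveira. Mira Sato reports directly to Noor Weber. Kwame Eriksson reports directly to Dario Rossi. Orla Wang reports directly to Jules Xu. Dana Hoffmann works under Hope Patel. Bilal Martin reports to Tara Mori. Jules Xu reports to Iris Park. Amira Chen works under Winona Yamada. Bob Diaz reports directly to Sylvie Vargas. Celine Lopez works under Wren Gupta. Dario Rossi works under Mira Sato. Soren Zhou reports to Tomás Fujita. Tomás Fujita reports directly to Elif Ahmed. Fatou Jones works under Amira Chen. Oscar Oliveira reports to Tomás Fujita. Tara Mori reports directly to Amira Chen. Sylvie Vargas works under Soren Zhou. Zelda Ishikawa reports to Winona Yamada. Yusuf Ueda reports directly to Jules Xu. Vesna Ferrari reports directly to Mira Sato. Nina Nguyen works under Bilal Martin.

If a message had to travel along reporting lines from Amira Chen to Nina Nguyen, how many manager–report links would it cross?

Nina Nguyen is in Amira Chen's organization: the chain from Nina Nguyen up to Amira Chen is Nina Nguyen → Bilal Martin → Tara Mori → Amira Chen, which is 3 links.

3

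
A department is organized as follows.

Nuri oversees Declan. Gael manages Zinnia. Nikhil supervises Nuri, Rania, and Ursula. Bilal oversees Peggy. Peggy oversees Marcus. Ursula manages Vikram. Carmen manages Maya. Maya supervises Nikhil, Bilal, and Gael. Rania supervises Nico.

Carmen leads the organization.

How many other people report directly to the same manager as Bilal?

Bilal reports to Maya. Maya's other direct reports are Nikhil, Gael — 2 peers.

2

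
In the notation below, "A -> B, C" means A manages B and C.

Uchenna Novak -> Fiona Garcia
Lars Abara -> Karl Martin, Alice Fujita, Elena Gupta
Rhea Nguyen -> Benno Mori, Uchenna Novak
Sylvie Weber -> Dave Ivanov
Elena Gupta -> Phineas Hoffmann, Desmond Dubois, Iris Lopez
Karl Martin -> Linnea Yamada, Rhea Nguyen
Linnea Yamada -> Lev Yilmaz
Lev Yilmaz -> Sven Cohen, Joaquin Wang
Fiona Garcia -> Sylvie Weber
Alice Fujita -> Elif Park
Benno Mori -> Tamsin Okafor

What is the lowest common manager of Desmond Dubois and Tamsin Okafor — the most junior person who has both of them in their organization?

Lars Abara

Desmond Dubois's chain of managers is Elena Gupta, Lars Abara. Tamsin Okafor's chain of managers is Benno Mori, Rhea Nguyen, Karl Martin, Lars Abara. The first manager that appears in both chains is Lars Abara.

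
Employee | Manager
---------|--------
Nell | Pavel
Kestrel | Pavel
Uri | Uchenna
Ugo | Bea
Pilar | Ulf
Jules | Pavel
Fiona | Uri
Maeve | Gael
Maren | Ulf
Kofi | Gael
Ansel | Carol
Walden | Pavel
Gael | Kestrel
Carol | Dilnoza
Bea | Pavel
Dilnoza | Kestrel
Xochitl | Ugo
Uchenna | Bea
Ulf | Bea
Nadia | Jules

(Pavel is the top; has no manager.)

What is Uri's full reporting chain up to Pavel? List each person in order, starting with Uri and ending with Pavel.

Uri reports to Uchenna. Uchenna reports to Bea. Bea reports to Pavel. Pavel is at the top.

Uri -> Uchenna -> Bea -> Pavel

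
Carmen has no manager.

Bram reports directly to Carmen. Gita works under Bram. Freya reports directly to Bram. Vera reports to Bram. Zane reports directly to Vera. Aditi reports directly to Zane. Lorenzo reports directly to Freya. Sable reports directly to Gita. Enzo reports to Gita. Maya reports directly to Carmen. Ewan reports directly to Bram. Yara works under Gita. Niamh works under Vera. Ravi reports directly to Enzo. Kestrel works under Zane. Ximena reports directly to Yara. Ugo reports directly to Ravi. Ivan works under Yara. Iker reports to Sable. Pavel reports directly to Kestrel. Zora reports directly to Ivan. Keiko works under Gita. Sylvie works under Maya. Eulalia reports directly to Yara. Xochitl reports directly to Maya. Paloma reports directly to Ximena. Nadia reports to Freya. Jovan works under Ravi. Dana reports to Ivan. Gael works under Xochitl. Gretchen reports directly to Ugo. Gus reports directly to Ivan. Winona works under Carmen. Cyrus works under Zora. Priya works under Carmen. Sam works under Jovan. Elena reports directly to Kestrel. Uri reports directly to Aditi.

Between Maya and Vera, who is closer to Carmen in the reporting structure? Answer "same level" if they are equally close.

Maya

Maya is 1 level below Carmen; Vera is 2. Maya is higher.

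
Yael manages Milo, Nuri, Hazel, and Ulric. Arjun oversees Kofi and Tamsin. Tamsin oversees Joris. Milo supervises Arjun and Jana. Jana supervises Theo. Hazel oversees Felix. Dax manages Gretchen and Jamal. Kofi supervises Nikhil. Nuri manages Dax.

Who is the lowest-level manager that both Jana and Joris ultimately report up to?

Jana's chain of managers is Milo, Yael. Joris's chain of managers is Tamsin, Arjun, Milo, Yael. The first manager that appears in both chains is Milo.

Milo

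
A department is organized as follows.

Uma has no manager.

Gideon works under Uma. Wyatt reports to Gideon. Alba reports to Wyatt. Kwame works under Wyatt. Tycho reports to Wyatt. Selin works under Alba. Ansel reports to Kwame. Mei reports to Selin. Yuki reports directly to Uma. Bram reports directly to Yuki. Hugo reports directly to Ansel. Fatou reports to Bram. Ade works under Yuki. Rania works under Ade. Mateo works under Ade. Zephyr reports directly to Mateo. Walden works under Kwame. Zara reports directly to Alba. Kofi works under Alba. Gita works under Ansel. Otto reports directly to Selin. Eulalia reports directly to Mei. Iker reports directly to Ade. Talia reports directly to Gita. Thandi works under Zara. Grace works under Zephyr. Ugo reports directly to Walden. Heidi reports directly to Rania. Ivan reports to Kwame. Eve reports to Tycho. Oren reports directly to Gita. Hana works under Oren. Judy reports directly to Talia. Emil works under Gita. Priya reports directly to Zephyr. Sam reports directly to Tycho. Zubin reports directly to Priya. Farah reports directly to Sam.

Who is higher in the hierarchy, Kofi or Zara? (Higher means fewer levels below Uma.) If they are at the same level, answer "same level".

same level

Both Kofi and Zara are 4 levels below Uma.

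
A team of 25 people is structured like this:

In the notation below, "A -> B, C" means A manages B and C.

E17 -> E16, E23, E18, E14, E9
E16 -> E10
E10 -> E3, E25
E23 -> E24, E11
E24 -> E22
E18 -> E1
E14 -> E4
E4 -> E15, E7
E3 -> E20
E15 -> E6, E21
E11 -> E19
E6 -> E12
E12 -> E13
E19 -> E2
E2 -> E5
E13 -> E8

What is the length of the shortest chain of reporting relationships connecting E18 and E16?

E18 is 1 level below E17, and E16 is 1 level below E17 (their lowest common manager). The shortest path runs up from E18 to E17 and back down to E16: 1 + 1 = 2 links.

2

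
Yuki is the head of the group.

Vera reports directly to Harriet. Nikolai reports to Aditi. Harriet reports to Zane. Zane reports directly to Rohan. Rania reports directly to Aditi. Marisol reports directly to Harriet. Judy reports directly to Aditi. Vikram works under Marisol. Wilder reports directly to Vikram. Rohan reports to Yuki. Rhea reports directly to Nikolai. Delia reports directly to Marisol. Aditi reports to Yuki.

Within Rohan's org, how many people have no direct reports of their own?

3

The people in Rohan's organization with no one reporting to them are Vera, Wilder, Delia. That is 3.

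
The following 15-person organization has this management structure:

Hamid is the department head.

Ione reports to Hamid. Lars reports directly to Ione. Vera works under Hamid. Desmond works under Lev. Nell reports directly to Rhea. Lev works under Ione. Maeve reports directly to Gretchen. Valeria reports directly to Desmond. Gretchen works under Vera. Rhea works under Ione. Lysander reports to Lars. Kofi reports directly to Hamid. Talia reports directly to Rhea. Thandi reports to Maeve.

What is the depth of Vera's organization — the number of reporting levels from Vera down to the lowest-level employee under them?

3

The longest chain under Vera runs Vera → Gretchen → Maeve → Thandi, which is 3 levels below Vera.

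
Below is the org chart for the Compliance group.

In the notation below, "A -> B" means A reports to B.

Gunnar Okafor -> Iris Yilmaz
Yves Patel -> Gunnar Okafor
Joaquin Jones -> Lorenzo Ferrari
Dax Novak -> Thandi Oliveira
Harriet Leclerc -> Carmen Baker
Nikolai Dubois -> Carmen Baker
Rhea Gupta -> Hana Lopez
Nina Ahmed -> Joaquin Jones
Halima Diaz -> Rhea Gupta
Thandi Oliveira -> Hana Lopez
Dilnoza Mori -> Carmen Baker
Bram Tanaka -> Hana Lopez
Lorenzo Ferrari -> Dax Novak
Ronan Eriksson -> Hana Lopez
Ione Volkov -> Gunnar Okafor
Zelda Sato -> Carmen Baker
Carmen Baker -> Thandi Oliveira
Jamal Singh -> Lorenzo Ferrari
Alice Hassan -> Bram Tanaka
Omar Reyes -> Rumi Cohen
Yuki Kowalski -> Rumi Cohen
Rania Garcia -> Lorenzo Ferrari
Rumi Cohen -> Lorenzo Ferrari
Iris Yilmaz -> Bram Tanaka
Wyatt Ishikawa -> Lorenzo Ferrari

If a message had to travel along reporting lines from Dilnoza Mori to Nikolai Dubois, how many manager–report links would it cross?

Dilnoza Mori is 1 level below Carmen Baker, and Nikolai Dubois is 1 level below Carmen Baker (their lowest common manager). The shortest path runs up from Dilnoza Mori to Carmen Baker and back down to Nikolai Dubois: 1 + 1 = 2 links.

2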